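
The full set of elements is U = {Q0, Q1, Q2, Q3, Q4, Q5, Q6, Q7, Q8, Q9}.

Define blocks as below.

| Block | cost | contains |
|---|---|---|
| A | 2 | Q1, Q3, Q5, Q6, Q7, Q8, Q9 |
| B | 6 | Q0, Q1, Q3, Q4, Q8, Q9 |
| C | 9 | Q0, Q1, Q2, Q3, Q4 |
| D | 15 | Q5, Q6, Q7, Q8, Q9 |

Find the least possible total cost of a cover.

A, C together cover every element (A ∪ C = {Q0, Q1, Q2, Q3, Q4, Q5, Q6, Q7, Q8, Q9}); total cost 2 + 9 = 11.
The greedy pick A, B, C costs 17; no covering selection beats 11.

11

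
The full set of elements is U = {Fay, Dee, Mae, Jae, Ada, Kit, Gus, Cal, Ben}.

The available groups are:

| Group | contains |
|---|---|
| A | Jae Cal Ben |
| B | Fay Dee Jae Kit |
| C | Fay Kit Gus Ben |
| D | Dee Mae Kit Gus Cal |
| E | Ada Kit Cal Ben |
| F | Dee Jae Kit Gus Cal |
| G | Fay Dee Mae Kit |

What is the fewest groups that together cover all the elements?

E and F and G together: E ∪ F ∪ G = {Fay, Dee, Mae, Jae, Ada, Kit, Gus, Cal, Ben} — every element is covered.
Only E contains Ada, so E is forced; the remaining 5 elements need at least 2 more groups (each remaining group adds at most 3) — so at least 3 groups are needed, and 3 is optimal.

3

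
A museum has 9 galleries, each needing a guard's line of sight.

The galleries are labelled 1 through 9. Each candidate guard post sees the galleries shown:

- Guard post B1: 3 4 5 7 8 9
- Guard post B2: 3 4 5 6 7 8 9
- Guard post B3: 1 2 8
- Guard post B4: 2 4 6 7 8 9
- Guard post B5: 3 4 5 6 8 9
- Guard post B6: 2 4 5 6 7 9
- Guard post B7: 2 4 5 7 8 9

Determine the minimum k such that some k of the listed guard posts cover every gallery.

Take {B2, B3}. Their union is {1, 2, 3, 4, 5, 6, 7, 8, 9}, which is all 9 galleries.
No single guard post has all 9 galleries (the largest, B2, has 7), so 2 is optimal.

2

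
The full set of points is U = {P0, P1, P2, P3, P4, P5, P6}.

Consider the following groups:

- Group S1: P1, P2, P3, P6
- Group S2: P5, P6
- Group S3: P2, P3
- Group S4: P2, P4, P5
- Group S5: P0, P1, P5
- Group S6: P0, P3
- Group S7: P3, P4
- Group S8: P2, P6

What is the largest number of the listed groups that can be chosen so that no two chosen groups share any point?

S5, S7, S8 are pairwise disjoint (S5={P0,P1,P5}; S7={P3,P4}; S8={P2,P6}).
Every remaining group overlaps one of these, and no 4 of the listed groups are pairwise disjoint, so 3 is the maximum.

3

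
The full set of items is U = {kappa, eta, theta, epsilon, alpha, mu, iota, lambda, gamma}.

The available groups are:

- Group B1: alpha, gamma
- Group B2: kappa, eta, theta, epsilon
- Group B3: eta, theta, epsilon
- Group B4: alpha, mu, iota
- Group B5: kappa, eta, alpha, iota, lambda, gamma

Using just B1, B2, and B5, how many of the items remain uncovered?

Union of B1, B2, B5 = {kappa, eta, theta, epsilon, alpha, iota, lambda, gamma}.
Not covered: mu — 1 item.

1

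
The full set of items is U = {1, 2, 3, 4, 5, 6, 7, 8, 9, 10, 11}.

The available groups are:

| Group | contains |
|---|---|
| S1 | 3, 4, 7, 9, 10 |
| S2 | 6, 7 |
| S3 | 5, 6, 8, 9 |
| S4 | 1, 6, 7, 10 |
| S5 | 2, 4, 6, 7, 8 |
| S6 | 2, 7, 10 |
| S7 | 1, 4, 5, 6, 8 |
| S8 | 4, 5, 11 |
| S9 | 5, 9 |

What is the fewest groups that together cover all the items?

4

S1, S4, S5, and S8 cover everything between them: the union {1, 2, 3, 4, 5, 6, 7, 8, 9, 10, 11} is all of U.
No 3 of the 9 groups cover everything (all 84 combinations miss at least one item), so 4 is optimal.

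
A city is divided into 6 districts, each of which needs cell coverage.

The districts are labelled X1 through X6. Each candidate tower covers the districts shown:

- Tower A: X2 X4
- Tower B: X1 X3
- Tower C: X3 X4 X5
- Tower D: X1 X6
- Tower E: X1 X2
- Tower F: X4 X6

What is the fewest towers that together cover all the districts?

3

Take {C, E, F}. Their union is {X1, X2, X3, X4, X5, X6}, which is all 6 districts.
Only C contains X5, so C is forced; the remaining 3 districts need at least 2 more towers (each remaining tower adds at most 2) — so at least 3 towers are needed, and 3 is optimal.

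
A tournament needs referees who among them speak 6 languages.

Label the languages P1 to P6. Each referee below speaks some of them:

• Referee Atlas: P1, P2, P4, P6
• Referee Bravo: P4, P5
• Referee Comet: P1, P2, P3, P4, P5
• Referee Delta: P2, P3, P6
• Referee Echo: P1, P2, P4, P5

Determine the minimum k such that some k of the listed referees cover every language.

Delta and Echo together: Delta ∪ Echo = {P1, P2, P3, P4, P5, P6} — every language is covered.
No single referee has all 6 languages (the largest, Comet, has 5), so 2 is optimal.

2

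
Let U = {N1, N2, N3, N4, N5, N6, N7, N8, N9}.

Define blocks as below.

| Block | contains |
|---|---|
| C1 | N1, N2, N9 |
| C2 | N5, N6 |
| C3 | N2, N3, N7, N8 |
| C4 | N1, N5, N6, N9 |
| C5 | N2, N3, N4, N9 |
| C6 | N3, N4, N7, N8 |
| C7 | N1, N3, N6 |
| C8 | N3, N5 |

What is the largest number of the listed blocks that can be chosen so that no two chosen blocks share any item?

C1, C2, C6 are pairwise disjoint (C1={N1,N2,N9}; C2={N5,N6}; C6={N3,N4,N7,N8}).
Every remaining block overlaps one of these, and no 4 of the listed blocks are pairwise disjoint, so 3 is the maximum.

3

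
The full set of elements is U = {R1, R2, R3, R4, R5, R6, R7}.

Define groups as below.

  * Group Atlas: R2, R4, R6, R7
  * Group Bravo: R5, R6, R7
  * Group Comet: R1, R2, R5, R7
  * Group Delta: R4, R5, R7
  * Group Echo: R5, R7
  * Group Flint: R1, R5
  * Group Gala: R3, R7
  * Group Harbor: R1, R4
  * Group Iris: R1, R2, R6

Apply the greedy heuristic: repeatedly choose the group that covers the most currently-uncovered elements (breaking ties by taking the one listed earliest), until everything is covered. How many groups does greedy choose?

Greedy: pick Atlas (covers 4 new) → pick Comet (covers 2 new) → pick Gala (covers 1 new). Total picks: 3.

3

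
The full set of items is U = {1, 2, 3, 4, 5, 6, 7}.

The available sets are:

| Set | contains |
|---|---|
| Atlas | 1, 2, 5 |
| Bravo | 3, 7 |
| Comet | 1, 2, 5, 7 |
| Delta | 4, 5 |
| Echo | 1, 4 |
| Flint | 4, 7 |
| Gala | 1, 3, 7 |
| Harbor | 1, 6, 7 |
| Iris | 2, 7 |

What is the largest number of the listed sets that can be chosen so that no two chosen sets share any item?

2

Atlas, Flint are pairwise disjoint (Atlas={1,2,5}; Flint={4,7}).
Every remaining set overlaps one of these, and no 3 of the listed sets are pairwise disjoint, so 2 is the maximum.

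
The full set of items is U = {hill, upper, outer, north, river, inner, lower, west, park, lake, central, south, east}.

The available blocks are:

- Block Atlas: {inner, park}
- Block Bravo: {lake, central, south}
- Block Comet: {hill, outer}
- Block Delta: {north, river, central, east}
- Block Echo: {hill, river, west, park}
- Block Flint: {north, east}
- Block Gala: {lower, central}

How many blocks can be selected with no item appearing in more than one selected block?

Atlas, Bravo, Comet, Flint are pairwise disjoint (Atlas={inner,park}; Bravo={lake,central,south}; Comet={hill,outer}; Flint={north,east}).
Every remaining block overlaps one of these, and no 5 of the listed blocks are pairwise disjoint, so 4 is the maximum.

4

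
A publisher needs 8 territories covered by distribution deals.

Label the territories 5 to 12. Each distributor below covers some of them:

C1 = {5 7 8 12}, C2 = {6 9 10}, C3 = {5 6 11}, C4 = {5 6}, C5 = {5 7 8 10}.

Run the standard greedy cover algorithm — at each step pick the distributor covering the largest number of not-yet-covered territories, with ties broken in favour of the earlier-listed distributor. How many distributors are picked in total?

Greedy: pick C1 (covers 4 new) → pick C2 (covers 3 new) → pick C3 (covers 1 new). Total picks: 3.

3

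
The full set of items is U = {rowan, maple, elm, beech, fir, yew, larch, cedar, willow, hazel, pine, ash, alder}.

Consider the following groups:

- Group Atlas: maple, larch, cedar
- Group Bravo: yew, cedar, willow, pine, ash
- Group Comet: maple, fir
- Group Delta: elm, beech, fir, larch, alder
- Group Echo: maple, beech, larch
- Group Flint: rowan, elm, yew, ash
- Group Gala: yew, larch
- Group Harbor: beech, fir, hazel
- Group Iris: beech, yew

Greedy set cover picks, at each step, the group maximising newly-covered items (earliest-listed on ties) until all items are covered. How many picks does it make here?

Greedy: pick Bravo (covers 5 new) → pick Delta (covers 5 new) → pick Atlas (covers 1 new) → pick Flint (covers 1 new) → pick Harbor (covers 1 new). Total picks: 5.

5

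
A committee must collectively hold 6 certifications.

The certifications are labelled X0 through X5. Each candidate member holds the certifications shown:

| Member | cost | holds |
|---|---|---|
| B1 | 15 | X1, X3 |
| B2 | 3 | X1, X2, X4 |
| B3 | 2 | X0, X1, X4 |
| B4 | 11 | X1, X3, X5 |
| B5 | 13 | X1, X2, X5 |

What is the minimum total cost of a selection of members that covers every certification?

16

B2, B3, B4 together cover every certification (B2 ∪ B3 ∪ B4 = {X0, X1, X2, X3, X4, X5}); total cost 3 + 2 + 11 = 16.
No covering selection has total cost below 16.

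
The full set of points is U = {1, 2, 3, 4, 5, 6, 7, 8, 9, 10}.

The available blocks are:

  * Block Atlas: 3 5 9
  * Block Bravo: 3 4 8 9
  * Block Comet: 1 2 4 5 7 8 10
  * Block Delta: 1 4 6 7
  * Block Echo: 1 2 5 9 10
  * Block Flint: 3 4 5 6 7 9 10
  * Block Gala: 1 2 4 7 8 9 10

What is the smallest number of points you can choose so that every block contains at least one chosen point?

2

The 2 points {4, 9} hit every block.
The blocks Atlas, Delta are pairwise disjoint, so any hitting set needs a separate point for each — at least 2. Hence 2 is optimal.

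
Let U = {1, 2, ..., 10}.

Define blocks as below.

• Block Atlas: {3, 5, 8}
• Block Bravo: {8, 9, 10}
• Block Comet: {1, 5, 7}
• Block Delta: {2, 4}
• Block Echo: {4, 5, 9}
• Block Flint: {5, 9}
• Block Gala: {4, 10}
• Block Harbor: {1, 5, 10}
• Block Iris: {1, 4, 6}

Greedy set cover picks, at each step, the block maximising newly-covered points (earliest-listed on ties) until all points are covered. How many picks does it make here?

Greedy: pick Atlas (covers 3 new) → pick Iris (covers 3 new) → pick Bravo (covers 2 new) → pick Comet (covers 1 new) → pick Delta (covers 1 new). Total picks: 5.

5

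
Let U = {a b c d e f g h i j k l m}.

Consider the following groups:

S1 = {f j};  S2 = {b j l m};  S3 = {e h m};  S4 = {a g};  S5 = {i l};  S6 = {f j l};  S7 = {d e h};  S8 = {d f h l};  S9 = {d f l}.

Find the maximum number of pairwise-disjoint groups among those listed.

4

S1, S3, S4, S5 are pairwise disjoint (S1={f,j}; S3={e,h,m}; S4={a,g}; S5={i,l}).
Every remaining group overlaps one of these, and no 5 of the listed groups are pairwise disjoint, so 4 is the maximum.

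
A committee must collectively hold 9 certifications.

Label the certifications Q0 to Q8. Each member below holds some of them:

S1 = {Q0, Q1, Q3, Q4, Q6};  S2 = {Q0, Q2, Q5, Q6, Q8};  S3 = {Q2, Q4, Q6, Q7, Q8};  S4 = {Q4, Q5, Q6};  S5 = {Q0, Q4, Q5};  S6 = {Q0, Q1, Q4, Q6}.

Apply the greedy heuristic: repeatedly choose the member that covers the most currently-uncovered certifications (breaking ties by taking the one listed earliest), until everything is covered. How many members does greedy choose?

Greedy: pick S1 (covers 5 new) → pick S2 (covers 3 new) → pick S3 (covers 1 new). Total picks: 3.

3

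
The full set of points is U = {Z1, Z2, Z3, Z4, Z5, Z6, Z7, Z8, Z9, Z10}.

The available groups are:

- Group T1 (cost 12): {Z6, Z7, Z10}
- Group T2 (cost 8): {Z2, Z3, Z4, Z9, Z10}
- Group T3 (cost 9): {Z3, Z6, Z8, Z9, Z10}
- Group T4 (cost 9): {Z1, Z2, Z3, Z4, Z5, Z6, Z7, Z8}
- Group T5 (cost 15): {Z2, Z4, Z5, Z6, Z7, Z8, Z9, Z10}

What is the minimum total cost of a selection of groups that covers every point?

17

T2, T4 together cover every point (T2 ∪ T4 = {Z1, Z2, Z3, Z4, Z5, Z6, Z7, Z8, Z9, Z10}); total cost 8 + 9 = 17.
No covering selection has total cost below 17.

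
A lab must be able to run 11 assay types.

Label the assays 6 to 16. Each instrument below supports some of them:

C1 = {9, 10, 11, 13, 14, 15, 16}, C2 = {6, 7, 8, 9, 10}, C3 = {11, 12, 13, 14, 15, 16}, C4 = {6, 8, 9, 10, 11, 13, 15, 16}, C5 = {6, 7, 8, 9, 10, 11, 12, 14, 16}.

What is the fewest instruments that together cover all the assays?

2

Take {C4, C5}. Their union is {6, 7, 8, 9, 10, 11, 12, 13, 14, 15, 16}, which is all 11 assays.
No single instrument has all 11 assays (the largest, C5, has 9), so 2 is optimal.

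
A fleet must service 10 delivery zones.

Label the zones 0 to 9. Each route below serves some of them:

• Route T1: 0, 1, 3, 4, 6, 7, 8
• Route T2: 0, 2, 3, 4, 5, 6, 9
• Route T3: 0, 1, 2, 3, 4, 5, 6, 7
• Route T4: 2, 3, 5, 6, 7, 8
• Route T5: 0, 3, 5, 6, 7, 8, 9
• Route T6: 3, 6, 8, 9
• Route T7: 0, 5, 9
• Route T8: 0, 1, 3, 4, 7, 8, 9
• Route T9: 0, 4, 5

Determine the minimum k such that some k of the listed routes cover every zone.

Take {T4, T8}. Their union is {0, 1, 2, 3, 4, 5, 6, 7, 8, 9}, which is all 10 zones.
No single route has all 10 zones (the largest, T3, has 8), so 2 is optimal.

2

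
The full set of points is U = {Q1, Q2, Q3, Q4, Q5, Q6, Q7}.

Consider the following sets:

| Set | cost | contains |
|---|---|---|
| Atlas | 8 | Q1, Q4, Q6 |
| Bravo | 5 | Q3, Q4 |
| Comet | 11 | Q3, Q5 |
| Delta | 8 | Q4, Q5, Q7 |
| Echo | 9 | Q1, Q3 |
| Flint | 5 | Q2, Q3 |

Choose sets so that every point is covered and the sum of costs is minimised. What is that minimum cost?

21

Atlas, Delta, Flint together cover every point (Atlas ∪ Delta ∪ Flint = {Q1, Q2, Q3, Q4, Q5, Q6, Q7}); total cost 8 + 8 + 5 = 21.
The greedy pick Bravo, Atlas, Delta, Flint costs 26; no covering selection beats 21.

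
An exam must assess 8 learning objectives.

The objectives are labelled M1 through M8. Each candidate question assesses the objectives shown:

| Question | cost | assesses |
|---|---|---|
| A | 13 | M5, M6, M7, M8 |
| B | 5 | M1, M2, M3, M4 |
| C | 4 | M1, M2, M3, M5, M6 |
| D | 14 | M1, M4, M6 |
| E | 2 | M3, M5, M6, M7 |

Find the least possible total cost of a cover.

18

A, B together cover every objective (A ∪ B = {M1, M2, M3, M4, M5, M6, M7, M8}); total cost 13 + 5 = 18.
The greedy pick E, B, A costs 20; no covering selection beats 18.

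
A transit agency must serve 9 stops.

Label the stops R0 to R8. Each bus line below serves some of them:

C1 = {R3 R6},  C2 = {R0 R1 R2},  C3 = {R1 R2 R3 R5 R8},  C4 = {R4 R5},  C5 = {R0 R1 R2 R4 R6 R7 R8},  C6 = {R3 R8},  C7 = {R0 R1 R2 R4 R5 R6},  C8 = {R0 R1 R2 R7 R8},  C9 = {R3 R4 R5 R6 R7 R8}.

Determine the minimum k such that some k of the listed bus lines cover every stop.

2

C7 and C9 together: C7 ∪ C9 = {R0, R1, R2, R3, R4, R5, R6, R7, R8} — every stop is covered.
No single bus line has all 9 stops (the largest, C5, has 7), so 2 is optimal.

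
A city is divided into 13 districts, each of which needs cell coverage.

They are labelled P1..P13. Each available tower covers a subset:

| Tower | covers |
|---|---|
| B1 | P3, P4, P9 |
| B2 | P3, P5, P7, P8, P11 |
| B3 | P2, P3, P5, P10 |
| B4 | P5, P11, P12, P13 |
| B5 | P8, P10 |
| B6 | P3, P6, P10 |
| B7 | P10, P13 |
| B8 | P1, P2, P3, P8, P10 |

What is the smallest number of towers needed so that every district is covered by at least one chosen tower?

5

Take {B1, B2, B4, B6, B8}. Their union is {P1, P2, P3, P4, P5, P6, P7, P8, P9, P10, P11, P12, P13}, which is all 13 districts.
No 4 of the 8 towers cover everything (all 70 combinations miss at least one district), so 5 is optimal.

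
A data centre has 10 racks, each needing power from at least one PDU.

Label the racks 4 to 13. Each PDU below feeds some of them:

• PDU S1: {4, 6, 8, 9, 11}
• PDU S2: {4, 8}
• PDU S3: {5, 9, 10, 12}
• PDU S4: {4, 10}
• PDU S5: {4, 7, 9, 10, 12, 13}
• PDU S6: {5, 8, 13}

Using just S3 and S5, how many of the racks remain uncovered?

Union of S3, S5 = {4, 5, 7, 9, 10, 12, 13}.
Not covered: 6, 8, 11 — 3 racks.

3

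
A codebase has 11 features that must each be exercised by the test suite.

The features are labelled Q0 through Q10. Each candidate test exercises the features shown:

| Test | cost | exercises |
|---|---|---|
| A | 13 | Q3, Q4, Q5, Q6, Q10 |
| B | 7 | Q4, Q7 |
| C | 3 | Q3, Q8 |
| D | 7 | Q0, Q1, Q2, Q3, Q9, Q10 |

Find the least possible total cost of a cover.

A, B, C, D together cover every feature (A ∪ B ∪ C ∪ D = {Q0, Q1, Q2, Q3, Q4, Q5, Q6, Q7, Q8, Q9, Q10}); total cost 13 + 7 + 3 + 7 = 30.
No covering selection has total cost below 30.

30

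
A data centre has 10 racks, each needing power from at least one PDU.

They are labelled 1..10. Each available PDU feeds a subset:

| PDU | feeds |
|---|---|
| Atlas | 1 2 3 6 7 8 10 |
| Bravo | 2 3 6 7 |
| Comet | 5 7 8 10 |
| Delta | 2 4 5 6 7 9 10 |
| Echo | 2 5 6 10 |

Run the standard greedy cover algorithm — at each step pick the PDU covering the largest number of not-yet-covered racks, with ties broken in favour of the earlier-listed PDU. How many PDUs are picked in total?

Greedy: pick Atlas (covers 7 new) → pick Delta (covers 3 new). Total picks: 2.

2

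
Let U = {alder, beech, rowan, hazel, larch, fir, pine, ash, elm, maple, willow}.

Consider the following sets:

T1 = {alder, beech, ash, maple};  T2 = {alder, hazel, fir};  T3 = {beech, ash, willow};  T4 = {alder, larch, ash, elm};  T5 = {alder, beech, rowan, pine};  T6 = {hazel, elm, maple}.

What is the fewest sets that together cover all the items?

T1 and T2 and T3 and T4 and T5 together: T1 ∪ T2 ∪ T3 ∪ T4 ∪ T5 = {alder, beech, rowan, hazel, larch, fir, pine, ash, elm, maple, willow} — every item is covered.
No 4 of the 6 sets cover everything (all 15 combinations miss at least one item), so 5 is optimal.

5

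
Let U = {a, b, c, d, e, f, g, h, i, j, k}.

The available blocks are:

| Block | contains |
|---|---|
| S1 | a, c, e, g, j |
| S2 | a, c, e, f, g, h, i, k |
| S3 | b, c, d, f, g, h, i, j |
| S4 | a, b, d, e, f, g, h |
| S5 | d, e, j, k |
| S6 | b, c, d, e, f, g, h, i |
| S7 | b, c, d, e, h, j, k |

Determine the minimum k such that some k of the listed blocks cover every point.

S2 and S7 together: S2 ∪ S7 = {a, b, c, d, e, f, g, h, i, j, k} — every point is covered.
No single block has all 11 points (the largest, S2, has 8), so 2 is optimal.

2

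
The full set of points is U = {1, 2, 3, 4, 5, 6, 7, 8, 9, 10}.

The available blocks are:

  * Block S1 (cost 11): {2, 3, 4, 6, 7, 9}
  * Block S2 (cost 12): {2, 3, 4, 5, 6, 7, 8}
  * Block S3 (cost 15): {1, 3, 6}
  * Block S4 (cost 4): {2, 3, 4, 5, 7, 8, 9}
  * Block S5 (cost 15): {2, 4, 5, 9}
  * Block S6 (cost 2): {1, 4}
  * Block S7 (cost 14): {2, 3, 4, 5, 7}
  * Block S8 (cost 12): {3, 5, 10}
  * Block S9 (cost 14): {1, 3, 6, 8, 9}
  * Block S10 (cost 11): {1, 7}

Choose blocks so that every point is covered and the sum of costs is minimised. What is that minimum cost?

29

S1, S4, S6, S8 together cover every point (S1 ∪ S4 ∪ S6 ∪ S8 = {1, 2, 3, 4, 5, 6, 7, 8, 9, 10}); total cost 11 + 4 + 2 + 12 = 29.
No covering selection has total cost below 29.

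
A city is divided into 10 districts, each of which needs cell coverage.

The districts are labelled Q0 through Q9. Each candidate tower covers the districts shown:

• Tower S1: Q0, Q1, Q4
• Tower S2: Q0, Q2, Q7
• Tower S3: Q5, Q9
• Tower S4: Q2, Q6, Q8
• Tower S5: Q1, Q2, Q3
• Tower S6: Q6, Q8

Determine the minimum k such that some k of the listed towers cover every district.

5

S1 and S2 and S3 and S5 and S6 together: S1 ∪ S2 ∪ S3 ∪ S5 ∪ S6 = {Q0, Q1, Q2, Q3, Q4, Q5, Q6, Q7, Q8, Q9} — every district is covered.
Only S5 contains Q3, so S5 is forced; the remaining 7 districts need at least 4 more towers (each remaining tower adds at most 2) — so at least 5 towers are needed, and 5 is optimal.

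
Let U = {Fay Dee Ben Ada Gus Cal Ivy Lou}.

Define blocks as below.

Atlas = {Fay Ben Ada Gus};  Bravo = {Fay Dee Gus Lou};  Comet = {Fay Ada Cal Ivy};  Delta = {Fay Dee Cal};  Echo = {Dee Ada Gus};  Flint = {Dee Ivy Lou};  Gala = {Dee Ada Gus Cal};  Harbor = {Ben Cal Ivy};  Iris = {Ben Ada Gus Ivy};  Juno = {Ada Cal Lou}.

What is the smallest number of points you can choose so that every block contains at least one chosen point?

Take H = {Dee, Ben, Cal}. Each listed block contains at least one of these, so H is a hitting set of size 3.
No choice of 2 points meets every block, so 3 is the minimum.

3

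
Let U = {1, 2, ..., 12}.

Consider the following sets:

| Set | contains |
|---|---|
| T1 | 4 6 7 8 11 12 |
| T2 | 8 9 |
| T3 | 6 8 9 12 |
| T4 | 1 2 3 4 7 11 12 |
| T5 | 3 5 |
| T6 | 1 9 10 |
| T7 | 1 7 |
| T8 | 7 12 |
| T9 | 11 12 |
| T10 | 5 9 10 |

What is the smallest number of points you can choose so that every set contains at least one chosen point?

4

The 4 points {1, 5, 9, 12} hit every set.
The sets T2, T5, T7, T9 are pairwise disjoint, so any hitting set needs a separate point for each — at least 4. Hence 4 is optimal.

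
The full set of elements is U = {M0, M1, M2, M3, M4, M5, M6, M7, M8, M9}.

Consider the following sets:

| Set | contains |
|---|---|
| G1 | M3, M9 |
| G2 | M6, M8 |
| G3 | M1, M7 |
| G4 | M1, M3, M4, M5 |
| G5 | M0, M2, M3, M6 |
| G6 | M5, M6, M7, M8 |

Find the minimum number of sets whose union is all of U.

G1 and G4 and G5 and G6 together: G1 ∪ G4 ∪ G5 ∪ G6 = {M0, M1, M2, M3, M4, M5, M6, M7, M8, M9} — every element is covered.
No 3 of the 6 sets cover everything (all 20 combinations miss at least one element), so 4 is optimal.

4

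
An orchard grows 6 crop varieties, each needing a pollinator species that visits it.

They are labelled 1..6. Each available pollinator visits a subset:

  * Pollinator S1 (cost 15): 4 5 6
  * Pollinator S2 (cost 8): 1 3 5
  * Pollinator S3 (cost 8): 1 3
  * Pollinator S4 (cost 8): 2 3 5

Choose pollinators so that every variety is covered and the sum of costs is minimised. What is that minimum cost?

S1, S2, S4 together cover every variety (S1 ∪ S2 ∪ S4 = {1, 2, 3, 4, 5, 6}); total cost 15 + 8 + 8 = 31.
No covering selection has total cost below 31.

31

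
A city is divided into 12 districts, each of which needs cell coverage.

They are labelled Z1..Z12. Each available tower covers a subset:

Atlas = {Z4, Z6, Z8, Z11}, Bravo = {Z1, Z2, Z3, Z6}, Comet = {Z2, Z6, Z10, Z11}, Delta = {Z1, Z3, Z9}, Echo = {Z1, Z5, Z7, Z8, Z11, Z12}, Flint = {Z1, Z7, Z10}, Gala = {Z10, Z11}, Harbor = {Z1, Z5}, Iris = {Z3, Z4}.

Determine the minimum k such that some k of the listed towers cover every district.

4

Take {Comet, Delta, Echo, Iris}. Their union is {Z1, Z2, Z3, Z4, Z5, Z6, Z7, Z8, Z9, Z10, Z11, Z12}, which is all 12 districts.
No 3 of the 9 towers cover everything (all 84 combinations miss at least one district), so 4 is optimal.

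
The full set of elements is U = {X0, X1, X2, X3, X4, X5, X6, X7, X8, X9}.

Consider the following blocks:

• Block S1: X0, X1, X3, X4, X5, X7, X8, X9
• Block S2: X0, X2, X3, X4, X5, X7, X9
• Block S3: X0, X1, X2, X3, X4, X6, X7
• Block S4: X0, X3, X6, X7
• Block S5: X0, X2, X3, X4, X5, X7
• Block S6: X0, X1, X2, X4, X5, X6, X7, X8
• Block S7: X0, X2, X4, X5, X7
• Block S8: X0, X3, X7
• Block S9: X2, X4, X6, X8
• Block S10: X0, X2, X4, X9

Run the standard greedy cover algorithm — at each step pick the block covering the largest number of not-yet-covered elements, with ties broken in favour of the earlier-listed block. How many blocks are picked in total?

Greedy: pick S1 (covers 8 new) → pick S3 (covers 2 new). Total picks: 2.

2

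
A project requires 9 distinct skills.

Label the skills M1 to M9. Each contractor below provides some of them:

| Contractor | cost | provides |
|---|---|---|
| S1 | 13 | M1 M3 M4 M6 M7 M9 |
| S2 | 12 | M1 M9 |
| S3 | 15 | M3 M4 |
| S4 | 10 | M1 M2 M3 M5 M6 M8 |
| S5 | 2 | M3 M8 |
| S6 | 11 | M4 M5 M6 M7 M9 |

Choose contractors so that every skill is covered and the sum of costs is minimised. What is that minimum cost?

21

S4, S6 together cover every skill (S4 ∪ S6 = {M1, M2, M3, M4, M5, M6, M7, M8, M9}); total cost 10 + 11 = 21.
The greedy pick S5, S6, S4 costs 23; no covering selection beats 21.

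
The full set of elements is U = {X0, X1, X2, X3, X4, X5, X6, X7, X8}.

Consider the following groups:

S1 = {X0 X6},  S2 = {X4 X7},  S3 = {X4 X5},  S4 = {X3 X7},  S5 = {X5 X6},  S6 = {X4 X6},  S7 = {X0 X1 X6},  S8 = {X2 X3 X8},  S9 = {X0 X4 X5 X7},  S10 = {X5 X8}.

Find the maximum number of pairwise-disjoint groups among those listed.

S3, S7, S8 are pairwise disjoint (S3={X4,X5}; S7={X0,X1,X6}; S8={X2,X3,X8}).
Every remaining group overlaps one of these, and no 4 of the listed groups are pairwise disjoint, so 3 is the maximum.

3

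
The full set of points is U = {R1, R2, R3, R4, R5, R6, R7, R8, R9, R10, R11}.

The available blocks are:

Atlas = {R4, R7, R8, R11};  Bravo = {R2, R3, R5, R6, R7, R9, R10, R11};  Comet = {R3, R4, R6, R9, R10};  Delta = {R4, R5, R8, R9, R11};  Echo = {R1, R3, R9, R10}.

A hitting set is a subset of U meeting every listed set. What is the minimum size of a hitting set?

Take H = {R8, R10}. Each listed block contains at least one of these, so H is a hitting set of size 2.
The blocks Atlas, Echo are pairwise disjoint, so any hitting set needs a separate point for each — at least 2. Hence 2 is optimal.

2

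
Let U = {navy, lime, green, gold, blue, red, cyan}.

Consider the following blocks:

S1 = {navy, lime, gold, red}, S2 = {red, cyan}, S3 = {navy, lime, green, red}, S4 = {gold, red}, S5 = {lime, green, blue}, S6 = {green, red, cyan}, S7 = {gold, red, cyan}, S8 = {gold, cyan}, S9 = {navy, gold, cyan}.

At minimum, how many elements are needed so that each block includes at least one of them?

3

H = {lime, red, cyan} meets every block (each contains at least one member of H), and |H| = 3.
No choice of 2 elements meets every block, so 3 is the minimum.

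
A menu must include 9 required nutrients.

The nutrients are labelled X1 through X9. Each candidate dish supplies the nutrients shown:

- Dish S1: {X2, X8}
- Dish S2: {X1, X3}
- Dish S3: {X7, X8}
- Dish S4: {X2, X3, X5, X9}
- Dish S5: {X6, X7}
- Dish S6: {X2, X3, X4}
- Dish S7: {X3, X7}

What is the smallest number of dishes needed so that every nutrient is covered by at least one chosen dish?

5

S2 and S3 and S4 and S5 and S6 together: S2 ∪ S3 ∪ S4 ∪ S5 ∪ S6 = {X1, X2, X3, X4, X5, X6, X7, X8, X9} — every nutrient is covered.
No 4 of the 7 dishes cover everything (all 35 combinations miss at least one nutrient), so 5 is optimal.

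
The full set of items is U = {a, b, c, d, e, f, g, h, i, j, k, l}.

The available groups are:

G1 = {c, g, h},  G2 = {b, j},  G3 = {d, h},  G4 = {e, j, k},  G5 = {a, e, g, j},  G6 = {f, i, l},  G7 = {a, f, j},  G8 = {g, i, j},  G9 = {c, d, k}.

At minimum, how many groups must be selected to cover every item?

Take {G1, G2, G5, G6, G9}. Their union is {a, b, c, d, e, f, g, h, i, j, k, l}, which is all 12 items.
Only G2 contains b, so G2 is forced; the remaining 10 items need at least 4 more groups (each remaining group adds at most 3) — so at least 5 groups are needed, and 5 is optimal.

5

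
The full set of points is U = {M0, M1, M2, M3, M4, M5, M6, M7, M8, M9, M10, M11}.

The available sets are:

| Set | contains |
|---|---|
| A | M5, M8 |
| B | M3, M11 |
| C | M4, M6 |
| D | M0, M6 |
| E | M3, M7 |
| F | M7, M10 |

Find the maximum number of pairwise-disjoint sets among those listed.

4

A, B, C, F are pairwise disjoint (A={M5,M8}; B={M3,M11}; C={M4,M6}; F={M7,M10}).
Every remaining set overlaps one of these, and no 5 of the listed sets are pairwise disjoint, so 4 is the maximum.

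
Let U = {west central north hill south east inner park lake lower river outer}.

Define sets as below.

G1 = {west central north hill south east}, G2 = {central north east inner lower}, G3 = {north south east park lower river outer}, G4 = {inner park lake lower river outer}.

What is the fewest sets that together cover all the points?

Take {G1, G4}. Their union is {west, central, north, hill, south, east, inner, park, lake, lower, river, outer}, which is all 12 points.
No single set has all 12 points (the largest, G3, has 7), so 2 is optimal.

2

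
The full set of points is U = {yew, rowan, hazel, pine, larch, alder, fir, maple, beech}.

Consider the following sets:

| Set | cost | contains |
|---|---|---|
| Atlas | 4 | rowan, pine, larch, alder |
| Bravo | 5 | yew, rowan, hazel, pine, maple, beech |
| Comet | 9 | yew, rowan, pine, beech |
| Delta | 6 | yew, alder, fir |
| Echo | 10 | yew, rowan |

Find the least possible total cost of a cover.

15

Atlas, Bravo, Delta together cover every point (Atlas ∪ Bravo ∪ Delta = {yew, rowan, hazel, pine, larch, alder, fir, maple, beech}); total cost 4 + 5 + 6 = 15.
No covering selection has total cost below 15.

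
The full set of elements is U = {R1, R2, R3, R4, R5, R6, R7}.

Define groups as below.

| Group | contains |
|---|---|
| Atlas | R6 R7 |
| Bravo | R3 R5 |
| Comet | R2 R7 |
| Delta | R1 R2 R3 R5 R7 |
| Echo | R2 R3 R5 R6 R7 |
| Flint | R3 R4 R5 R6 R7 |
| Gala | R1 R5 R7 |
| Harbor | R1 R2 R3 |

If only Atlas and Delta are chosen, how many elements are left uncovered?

Union of Atlas, Delta = {R1, R2, R3, R5, R6, R7}.
Not covered: R4 — 1 element.

1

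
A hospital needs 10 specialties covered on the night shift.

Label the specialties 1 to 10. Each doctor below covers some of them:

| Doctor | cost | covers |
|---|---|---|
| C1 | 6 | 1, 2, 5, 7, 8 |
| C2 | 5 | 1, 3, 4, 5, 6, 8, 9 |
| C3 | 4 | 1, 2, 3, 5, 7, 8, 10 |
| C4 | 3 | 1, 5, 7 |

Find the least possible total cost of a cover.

9

C2, C3 together cover every specialty (C2 ∪ C3 = {1, 2, 3, 4, 5, 6, 7, 8, 9, 10}); total cost 5 + 4 = 9.
No covering selection has total cost below 9.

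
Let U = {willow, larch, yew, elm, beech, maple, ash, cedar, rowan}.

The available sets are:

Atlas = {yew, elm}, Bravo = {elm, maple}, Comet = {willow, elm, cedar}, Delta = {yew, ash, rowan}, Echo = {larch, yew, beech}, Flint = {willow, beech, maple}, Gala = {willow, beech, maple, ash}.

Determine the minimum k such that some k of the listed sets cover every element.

4

Comet and Delta and Echo and Gala together: Comet ∪ Delta ∪ Echo ∪ Gala = {willow, larch, yew, elm, beech, maple, ash, cedar, rowan} — every element is covered.
No 3 of the 7 sets cover everything (all 35 combinations miss at least one element), so 4 is optimal.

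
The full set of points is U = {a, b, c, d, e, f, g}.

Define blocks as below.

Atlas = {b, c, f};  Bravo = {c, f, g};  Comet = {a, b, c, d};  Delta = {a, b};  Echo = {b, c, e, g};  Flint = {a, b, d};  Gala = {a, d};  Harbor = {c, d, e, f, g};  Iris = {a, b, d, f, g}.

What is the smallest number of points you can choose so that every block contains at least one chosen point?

2

Take H = {a, c}. Each listed block contains at least one of these, so H is a hitting set of size 2.
The blocks Atlas, Gala are pairwise disjoint, so any hitting set needs a separate point for each — at least 2. Hence 2 is optimal.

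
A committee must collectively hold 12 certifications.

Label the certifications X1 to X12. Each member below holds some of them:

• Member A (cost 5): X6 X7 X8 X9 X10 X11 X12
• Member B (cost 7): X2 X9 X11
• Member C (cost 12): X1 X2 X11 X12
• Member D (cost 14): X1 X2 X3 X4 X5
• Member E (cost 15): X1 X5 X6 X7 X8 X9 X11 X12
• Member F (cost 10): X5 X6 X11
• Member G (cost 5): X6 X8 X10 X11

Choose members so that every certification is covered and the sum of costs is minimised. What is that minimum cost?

A, D together cover every certification (A ∪ D = {X1, X2, X3, X4, X5, X6, X7, X8, X9, X10, X11, X12}); total cost 5 + 14 = 19.
No covering selection has total cost below 19.

19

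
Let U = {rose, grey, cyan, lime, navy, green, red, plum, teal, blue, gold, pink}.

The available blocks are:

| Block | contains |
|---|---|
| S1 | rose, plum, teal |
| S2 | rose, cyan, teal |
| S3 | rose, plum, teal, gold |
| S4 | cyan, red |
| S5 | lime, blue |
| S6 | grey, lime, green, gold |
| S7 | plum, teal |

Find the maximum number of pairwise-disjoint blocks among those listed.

3

S4, S6, S7 are pairwise disjoint (S4={cyan,red}; S6={grey,lime,green,gold}; S7={plum,teal}).
Every remaining block overlaps one of these, and no 4 of the listed blocks are pairwise disjoint, so 3 is the maximum.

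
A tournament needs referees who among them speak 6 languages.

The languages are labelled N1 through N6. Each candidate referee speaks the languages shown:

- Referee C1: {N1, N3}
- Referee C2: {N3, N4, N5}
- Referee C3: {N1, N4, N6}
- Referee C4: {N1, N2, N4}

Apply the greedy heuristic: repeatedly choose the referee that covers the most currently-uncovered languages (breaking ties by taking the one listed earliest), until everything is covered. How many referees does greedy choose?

Greedy: pick C2 (covers 3 new) → pick C3 (covers 2 new) → pick C4 (covers 1 new). Total picks: 3.

3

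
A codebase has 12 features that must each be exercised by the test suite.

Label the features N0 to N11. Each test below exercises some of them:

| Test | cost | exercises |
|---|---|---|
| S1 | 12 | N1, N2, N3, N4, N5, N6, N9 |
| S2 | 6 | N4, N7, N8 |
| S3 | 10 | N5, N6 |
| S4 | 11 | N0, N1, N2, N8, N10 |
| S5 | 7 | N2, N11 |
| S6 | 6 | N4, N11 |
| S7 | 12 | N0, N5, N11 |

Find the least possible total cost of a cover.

S1, S2, S4, S6 together cover every feature (S1 ∪ S2 ∪ S4 ∪ S6 = {N0, N1, N2, N3, N4, N5, N6, N7, N8, N9, N10, N11}); total cost 12 + 6 + 11 + 6 = 35.
No covering selection has total cost below 35.

35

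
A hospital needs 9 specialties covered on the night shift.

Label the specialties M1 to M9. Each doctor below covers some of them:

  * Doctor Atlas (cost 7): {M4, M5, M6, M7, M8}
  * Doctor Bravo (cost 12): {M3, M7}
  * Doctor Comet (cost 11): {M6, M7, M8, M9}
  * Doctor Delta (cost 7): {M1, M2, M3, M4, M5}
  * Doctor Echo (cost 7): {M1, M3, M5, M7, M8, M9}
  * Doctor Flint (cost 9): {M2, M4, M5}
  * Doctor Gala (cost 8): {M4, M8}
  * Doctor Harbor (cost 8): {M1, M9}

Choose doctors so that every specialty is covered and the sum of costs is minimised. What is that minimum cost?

18

Comet, Delta together cover every specialty (Comet ∪ Delta = {M1, M2, M3, M4, M5, M6, M7, M8, M9}); total cost 11 + 7 = 18.
The greedy pick Echo, Atlas, Delta costs 21; no covering selection beats 18.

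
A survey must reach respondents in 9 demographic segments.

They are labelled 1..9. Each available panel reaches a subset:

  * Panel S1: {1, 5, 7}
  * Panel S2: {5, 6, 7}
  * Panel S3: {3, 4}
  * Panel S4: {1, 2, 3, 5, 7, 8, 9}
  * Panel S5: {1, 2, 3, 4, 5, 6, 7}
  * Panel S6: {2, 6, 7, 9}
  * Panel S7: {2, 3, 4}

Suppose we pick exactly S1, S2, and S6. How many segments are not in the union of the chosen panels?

Union of S1, S2, S6 = {1, 2, 5, 6, 7, 9}.
Not covered: 3, 4, 8 — 3 segments.

3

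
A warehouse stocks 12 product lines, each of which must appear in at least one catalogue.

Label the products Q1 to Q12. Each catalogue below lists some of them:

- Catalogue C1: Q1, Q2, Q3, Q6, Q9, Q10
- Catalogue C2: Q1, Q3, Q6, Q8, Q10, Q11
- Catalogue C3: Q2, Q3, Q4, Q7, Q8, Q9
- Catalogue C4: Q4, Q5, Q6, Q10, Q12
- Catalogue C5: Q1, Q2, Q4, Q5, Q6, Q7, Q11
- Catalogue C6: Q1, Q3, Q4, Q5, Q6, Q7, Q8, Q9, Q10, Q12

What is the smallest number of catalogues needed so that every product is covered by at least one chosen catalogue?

2

C5 and C6 together: C5 ∪ C6 = {Q1, Q2, Q3, Q4, Q5, Q6, Q7, Q8, Q9, Q10, Q11, Q12} — every product is covered.
No single catalogue has all 12 products (the largest, C6, has 10), so 2 is optimal.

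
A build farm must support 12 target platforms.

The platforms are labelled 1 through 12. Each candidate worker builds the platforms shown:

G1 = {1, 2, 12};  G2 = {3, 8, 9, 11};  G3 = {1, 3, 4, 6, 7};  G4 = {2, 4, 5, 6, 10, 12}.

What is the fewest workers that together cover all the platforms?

G2 and G3 and G4 together: G2 ∪ G3 ∪ G4 = {1, 2, 3, 4, 5, 6, 7, 8, 9, 10, 11, 12} — every platform is covered.
Only G4 contains 5, so G4 is forced; the remaining 6 platforms need at least 2 more workers (each remaining worker adds at most 4) — so at least 3 workers are needed, and 3 is optimal.

3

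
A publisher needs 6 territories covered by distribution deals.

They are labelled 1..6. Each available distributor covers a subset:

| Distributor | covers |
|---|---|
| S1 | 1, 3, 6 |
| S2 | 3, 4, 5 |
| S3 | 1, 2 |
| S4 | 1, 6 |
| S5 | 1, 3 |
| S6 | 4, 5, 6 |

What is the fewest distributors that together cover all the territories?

3

S2 and S3 and S6 together: S2 ∪ S3 ∪ S6 = {1, 2, 3, 4, 5, 6} — every territory is covered.
Only S3 contains 2, so S3 is forced; the remaining 4 territories need at least 2 more distributors (each remaining distributor adds at most 3) — so at least 3 distributors are needed, and 3 is optimal.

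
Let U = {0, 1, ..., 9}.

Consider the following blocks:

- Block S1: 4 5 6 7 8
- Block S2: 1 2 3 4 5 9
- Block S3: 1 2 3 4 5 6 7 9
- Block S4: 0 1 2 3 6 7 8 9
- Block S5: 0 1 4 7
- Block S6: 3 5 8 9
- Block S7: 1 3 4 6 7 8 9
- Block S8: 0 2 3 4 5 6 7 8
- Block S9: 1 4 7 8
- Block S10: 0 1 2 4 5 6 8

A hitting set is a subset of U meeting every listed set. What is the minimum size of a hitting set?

2

Take H = {1, 5}. Each listed block contains at least one of these, so H is a hitting set of size 2.
The blocks S5, S6 are pairwise disjoint, so any hitting set needs a separate item for each — at least 2. Hence 2 is optimal.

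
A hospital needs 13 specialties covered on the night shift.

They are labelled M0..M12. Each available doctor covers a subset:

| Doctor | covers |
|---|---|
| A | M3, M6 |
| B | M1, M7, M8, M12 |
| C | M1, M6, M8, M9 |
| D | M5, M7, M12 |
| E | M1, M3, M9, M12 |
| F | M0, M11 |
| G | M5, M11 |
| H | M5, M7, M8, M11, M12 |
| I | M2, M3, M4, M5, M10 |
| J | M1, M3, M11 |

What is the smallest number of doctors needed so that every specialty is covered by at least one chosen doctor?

C and F and H and I together: C ∪ F ∪ H ∪ I = {M0, M1, M2, M3, M4, M5, M6, M7, M8, M9, M10, M11, M12} — every specialty is covered.
Only F contains M0, so F is forced; the remaining 11 specialties need at least 3 more doctors (each remaining doctor adds at most 5) — so at least 4 doctors are needed, and 4 is optimal.

4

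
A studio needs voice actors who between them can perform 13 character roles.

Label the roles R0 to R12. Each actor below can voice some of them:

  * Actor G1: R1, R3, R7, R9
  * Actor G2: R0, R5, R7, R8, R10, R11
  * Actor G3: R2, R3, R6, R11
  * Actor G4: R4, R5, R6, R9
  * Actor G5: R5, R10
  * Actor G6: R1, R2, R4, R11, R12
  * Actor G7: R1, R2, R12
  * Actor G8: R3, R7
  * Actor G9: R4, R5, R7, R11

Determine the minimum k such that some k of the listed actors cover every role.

4

G2 and G3 and G4 and G6 together: G2 ∪ G3 ∪ G4 ∪ G6 = {R0, R1, R2, R3, R4, R5, R6, R7, R8, R9, R10, R11, R12} — every role is covered.
No 3 of the 9 actors cover everything (all 84 combinations miss at least one role), so 4 is optimal.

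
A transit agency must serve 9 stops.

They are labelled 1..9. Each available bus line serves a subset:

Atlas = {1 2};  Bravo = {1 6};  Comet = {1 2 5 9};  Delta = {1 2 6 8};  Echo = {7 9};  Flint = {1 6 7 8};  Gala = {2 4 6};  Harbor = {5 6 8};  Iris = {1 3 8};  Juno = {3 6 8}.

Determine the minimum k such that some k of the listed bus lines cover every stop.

Take {Comet, Flint, Gala, Juno}. Their union is {1, 2, 3, 4, 5, 6, 7, 8, 9}, which is all 9 stops.
No 3 of the 10 bus lines cover everything (all 120 combinations miss at least one stop), so 4 is optimal.

4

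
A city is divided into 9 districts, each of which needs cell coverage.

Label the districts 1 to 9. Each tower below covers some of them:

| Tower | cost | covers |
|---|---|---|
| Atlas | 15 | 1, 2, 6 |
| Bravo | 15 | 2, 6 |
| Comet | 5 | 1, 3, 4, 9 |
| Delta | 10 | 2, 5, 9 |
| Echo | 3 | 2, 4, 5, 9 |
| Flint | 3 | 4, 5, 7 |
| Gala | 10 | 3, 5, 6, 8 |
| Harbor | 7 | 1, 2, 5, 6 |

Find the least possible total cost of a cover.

Comet, Echo, Flint, Gala together cover every district (Comet ∪ Echo ∪ Flint ∪ Gala = {1, 2, 3, 4, 5, 6, 7, 8, 9}); total cost 5 + 3 + 3 + 10 = 21.
No covering selection has total cost below 21.

21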